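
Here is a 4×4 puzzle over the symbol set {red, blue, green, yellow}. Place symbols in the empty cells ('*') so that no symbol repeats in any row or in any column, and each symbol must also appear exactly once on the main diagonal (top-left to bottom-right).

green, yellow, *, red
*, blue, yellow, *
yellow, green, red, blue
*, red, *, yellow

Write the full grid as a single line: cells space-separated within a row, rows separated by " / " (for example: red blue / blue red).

At row 1, column 3: row 1 has {red,green,yellow}; column 3 has {red,yellow}; that leaves blue.
At row 2, column 1: row 2 has {blue,yellow}; column 1 has {green,yellow}; that leaves red.
At row 2, column 4: row 2 has {red,blue,yellow}; column 4 has {red,blue,yellow}; that leaves green.
At row 4, column 1: row 4 has {red,yellow}; column 1 has {red,green,yellow}; that leaves blue.
At row 4, column 3: row 4 has {red,blue,yellow}; column 3 has {red,blue,yellow}; that leaves green.

green yellow blue red / red blue yellow green / yellow green red blue / blue red green yellow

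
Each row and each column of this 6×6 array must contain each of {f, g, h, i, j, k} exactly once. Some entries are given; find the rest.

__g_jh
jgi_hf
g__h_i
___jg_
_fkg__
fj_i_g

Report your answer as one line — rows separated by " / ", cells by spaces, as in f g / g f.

k i g f j h / j g i k h f / g k j h f i / i h f j g k / h f k g i j / f j h i k g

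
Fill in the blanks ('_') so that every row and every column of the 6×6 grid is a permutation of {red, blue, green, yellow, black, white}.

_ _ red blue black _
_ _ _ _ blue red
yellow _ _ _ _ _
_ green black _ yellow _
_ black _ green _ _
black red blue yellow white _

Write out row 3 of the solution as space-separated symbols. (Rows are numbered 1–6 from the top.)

yellow blue white red green black

At row 5, column 5: row 5 has {green,black}; column 5 has {blue,yellow,black,white}; that leaves red.
At row 6, column 6: row 6 has {red,blue,yellow,black,white}; column 6 has {red}; that leaves green.
At row 3, column 5: row 3 has {yellow}; column 5 has {red,blue,yellow,black,white}; that leaves green.
At row 3, column 3: row 3 has {green,yellow}; column 3 has {red,blue,black}; that leaves white.
At row 5, column 3: row 5 has {red,green,black}; column 3 has {red,blue,black,white}; that leaves yellow.
At row 2, column 3: row 2 has {red,blue}; column 3 has {red,blue,yellow,black,white}; that leaves green.
At row 3, column 2: row 3 has {green,yellow,white}; column 2 has {red,green,black}; that leaves blue.
At row 3, column 6: row 3 has {blue,green,yellow,white}; column 6 has {red,green}; that leaves black.
At row 2, column 1: row 2 has {red,blue,green}; column 1 has {yellow,black}; that leaves white.
At row 2, column 2: row 2 has {red,blue,green,white}; column 2 has {red,blue,green,black}; that leaves yellow.
At row 2, column 4: row 2 has {red,blue,green,yellow,white}; column 4 has {blue,green,yellow}; that leaves black.
At row 3, column 4: row 3 has {blue,green,yellow,black,white}; column 4 has {blue,green,yellow,black}; that leaves red.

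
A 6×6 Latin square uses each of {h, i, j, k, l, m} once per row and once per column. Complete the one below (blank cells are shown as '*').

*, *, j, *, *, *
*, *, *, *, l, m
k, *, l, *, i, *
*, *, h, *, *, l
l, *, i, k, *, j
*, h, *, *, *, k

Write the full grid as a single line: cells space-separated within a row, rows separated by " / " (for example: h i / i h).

m l j h k i / h i k j l m / k j l m i h / j k h i m l / l m i k h j / i h m l j k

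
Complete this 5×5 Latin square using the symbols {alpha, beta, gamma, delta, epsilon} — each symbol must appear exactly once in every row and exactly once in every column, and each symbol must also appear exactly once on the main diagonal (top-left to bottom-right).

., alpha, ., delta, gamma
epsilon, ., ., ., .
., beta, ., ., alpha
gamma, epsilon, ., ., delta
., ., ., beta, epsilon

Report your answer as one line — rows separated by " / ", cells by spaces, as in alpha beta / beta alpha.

beta alpha epsilon delta gamma / epsilon delta alpha gamma beta / delta beta gamma epsilon alpha / gamma epsilon beta alpha delta / alpha gamma delta beta epsilon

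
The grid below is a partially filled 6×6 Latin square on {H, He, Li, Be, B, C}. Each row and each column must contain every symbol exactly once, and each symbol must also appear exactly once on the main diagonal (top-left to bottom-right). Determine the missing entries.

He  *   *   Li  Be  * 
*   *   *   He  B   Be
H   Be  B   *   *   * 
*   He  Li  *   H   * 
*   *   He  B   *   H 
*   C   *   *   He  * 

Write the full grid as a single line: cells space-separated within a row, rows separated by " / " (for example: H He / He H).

Cell (r3,c4): row 3 has {H,Be,B}; column 4 has {He,Li,B} → C.
Cell (r3,c5): row 3 has {H,Be,B,C}; column 5 has {H,He,Be,B} → Li.
Cell (r3,c6): row 3 has {H,Li,Be,B,C}; column 6 has {H,Be} → He.
Cell (r4,c4): row 4 has {H,He,Li}; column 4 has {He,Li,B,C}; the diagonal has {He,B} → Be.
Cell (r5,c2): row 5 has {H,He,B}; column 2 has {He,Be,C} → Li.
Cell (r5,c5): row 5 has {H,He,Li,B}; column 5 has {H,He,Li,Be,B}; the diagonal has {He,Be,B} → C.
Cell (r6,c4): row 6 has {He,C}; column 4 has {He,Li,Be,B,C} → H.
Cell (r6,c6): row 6 has {H,He,C}; column 6 has {H,He,Be}; the diagonal has {He,Be,B,C} → Li.
Cell (r2,c2): row 2 has {He,Be,B}; column 2 has {He,Li,Be,C}; the diagonal has {He,Li,Be,B,C} → H.
Cell (r2,c3): row 2 has {H,He,Be,B}; column 3 has {He,Li,B} → C.
Cell (r5,c1): row 5 has {H,He,Li,B,C}; column 1 has {H,He} → Be.
Cell (r6,c1): row 6 has {H,He,Li,C}; column 1 has {H,He,Be} → B.
Cell (r6,c3): row 6 has {H,He,Li,B,C}; column 3 has {He,Li,B,C} → Be.
Cell (r1,c2): row 1 has {He,Li,Be}; column 2 has {H,He,Li,Be,C} → B.
Cell (r1,c3): row 1 has {He,Li,Be,B}; column 3 has {He,Li,Be,B,C} → H.
Cell (r1,c6): row 1 has {H,He,Li,Be,B}; column 6 has {H,He,Li,Be} → C.
Cell (r2,c1): row 2 has {H,He,Be,B,C}; column 1 has {H,He,Be,B} → Li.
Cell (r4,c1): row 4 has {H,He,Li,Be}; column 1 has {H,He,Li,Be,B} → C.
Cell (r4,c6): row 4 has {H,He,Li,Be,C}; column 6 has {H,He,Li,Be,C} → B.

He B H Li Be C / Li H C He B Be / H Be B C Li He / C He Li Be H B / Be Li He B C H / B C Be H He Li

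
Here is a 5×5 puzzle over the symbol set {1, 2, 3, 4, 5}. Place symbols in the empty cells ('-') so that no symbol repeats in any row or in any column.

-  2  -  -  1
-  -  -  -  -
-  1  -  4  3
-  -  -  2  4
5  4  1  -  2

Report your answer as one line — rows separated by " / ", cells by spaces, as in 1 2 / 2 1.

At row 2, column 5: row 2 is empty so far; column 5 has {1,2,3,4}; that leaves 5.
At row 3, column 1: row 3 has {1,3,4}; column 1 has {5}; that leaves 2.
At row 3, column 3: row 3 has {1,2,3,4}; column 3 has {1}; that leaves 5.
At row 4, column 3: row 4 has {2,4}; column 3 has {1,5}; that leaves 3.
At row 5, column 4: row 5 has {1,2,4,5}; column 4 has {2,4}; that leaves 3.
At row 1, column 3: row 1 has {1,2}; column 3 has {1,3,5}; that leaves 4.
At row 1, column 4: row 1 has {1,2,4}; column 4 has {2,3,4}; that leaves 5.
At row 2, column 2: row 2 has {5}; column 2 has {1,2,4}; that leaves 3.
At row 2, column 3: row 2 has {3,5}; column 3 has {1,3,4,5}; that leaves 2.
At row 2, column 4: row 2 has {2,3,5}; column 4 has {2,3,4,5}; that leaves 1.
At row 4, column 1: row 4 has {2,3,4}; column 1 has {2,5}; that leaves 1.
At row 4, column 2: row 4 has {1,2,3,4}; column 2 has {1,2,3,4}; that leaves 5.
At row 1, column 1: row 1 has {1,2,4,5}; column 1 has {1,2,5}; that leaves 3.
At row 2, column 1: row 2 has {1,2,3,5}; column 1 has {1,2,3,5}; that leaves 4.

3 2 4 5 1 / 4 3 2 1 5 / 2 1 5 4 3 / 1 5 3 2 4 / 5 4 1 3 2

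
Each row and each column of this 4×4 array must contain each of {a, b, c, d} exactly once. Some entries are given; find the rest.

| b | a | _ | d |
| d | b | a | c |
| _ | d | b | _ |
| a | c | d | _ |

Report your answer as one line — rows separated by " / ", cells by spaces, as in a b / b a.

b a c d / d b a c / c d b a / a c d b

Cell (r1,c3): row 1 has {a,b,d}; column 3 has {a,b,d} → c.
Cell (r3,c1): row 3 has {b,d}; column 1 has {a,b,d} → c.
Cell (r3,c4): row 3 has {b,c,d}; column 4 has {c,d} → a.
Cell (r4,c4): row 4 has {a,c,d}; column 4 has {a,c,d} → b.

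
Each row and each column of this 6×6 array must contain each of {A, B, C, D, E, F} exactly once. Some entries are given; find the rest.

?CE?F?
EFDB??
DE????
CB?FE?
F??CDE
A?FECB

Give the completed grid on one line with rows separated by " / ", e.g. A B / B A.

(r1,c1): row 1 has {C,E,F}; column 1 has {A,C,D,E,F}, so it must be B.
(r2,c5): row 2 has {B,D,E,F}; column 5 has {C,D,E,F}, so it must be A.
(r2,c6): row 2 has {A,B,D,E,F}; column 6 has {B,E}, so it must be C.
(r3,c4): row 3 has {D,E}; column 4 has {B,C,E,F}, so it must be A.
(r3,c5): row 3 has {A,D,E}; column 5 has {A,C,D,E,F}, so it must be B.
(r3,c6): row 3 has {A,B,D,E}; column 6 has {B,C,E}, so it must be F.
(r4,c3): row 4 has {B,C,E,F}; column 3 has {D,E,F}, so it must be A.
(r4,c6): row 4 has {A,B,C,E,F}; column 6 has {B,C,E,F}, so it must be D.
(r5,c2): row 5 has {C,D,E,F}; column 2 has {B,C,E,F}, so it must be A.
(r5,c3): row 5 has {A,C,D,E,F}; column 3 has {A,D,E,F}, so it must be B.
(r6,c2): row 6 has {A,B,C,E,F}; column 2 has {A,B,C,E,F}, so it must be D.
(r1,c4): row 1 has {B,C,E,F}; column 4 has {A,B,C,E,F}, so it must be D.
(r1,c6): row 1 has {B,C,D,E,F}; column 6 has {B,C,D,E,F}, so it must be A.
(r3,c3): row 3 has {A,B,D,E,F}; column 3 has {A,B,D,E,F}, so it must be C.

B C E D F A / E F D B A C / D E C A B F / C B A F E D / F A B C D E / A D F E C B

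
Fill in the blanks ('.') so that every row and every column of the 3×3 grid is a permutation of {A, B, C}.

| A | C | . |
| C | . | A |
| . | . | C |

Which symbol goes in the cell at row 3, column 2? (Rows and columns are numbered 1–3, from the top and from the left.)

A

(r1,c3) = B
(r2,c2) = B
(r3,c1) = B
(r3,c2) = A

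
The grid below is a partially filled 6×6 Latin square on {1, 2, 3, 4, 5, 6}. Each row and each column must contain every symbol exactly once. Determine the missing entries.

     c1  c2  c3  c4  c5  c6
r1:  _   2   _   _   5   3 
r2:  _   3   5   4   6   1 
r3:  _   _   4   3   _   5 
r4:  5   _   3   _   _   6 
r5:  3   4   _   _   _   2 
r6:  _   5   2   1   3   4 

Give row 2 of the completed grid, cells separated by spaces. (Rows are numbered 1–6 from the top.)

2 3 5 4 6 1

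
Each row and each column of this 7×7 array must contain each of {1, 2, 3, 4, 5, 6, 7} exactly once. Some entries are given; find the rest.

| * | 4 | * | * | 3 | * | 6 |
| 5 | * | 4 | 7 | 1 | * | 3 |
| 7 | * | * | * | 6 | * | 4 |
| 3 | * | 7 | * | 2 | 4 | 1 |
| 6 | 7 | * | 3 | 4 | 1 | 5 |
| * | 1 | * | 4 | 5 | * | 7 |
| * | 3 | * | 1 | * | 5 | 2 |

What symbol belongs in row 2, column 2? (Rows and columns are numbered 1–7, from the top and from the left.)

(r5,c3) = 2
(r6,c1) = 2
(r7,c1) = 4
(r7,c3) = 6
(r7,c5) = 7
(r1,c1) = 1
(r1,c3) = 5
(r1,c4) = 2
(r1,c6) = 7
(r3,c4) = 5
(r4,c4) = 6
(r6,c3) = 3
(r6,c6) = 6
(r2,c6) = 2
(r3,c2) = 2
(r3,c3) = 1
(r3,c6) = 3
(r4,c2) = 5
(r2,c2) = 6

6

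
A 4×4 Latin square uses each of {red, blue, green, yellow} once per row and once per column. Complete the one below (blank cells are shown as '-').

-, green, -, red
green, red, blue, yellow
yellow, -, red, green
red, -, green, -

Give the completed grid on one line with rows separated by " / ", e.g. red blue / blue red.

blue green yellow red / green red blue yellow / yellow blue red green / red yellow green blue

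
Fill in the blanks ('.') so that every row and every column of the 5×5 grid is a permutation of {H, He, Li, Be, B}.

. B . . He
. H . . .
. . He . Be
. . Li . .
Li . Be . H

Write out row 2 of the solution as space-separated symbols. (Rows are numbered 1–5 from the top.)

He H B Be Li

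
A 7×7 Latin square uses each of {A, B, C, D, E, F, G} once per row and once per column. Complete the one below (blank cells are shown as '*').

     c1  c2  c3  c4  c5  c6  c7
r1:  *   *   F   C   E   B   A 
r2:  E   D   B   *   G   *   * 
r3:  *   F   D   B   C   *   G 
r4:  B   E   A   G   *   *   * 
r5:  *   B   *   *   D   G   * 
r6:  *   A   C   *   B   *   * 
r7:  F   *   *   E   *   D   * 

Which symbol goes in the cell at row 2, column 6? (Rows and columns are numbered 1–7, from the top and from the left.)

A

Cell (r1,c2): row 1 has {A,B,C,E,F}; column 2 has {A,B,D,E,F} → G.
Cell (r3,c1): row 3 has {B,C,D,F,G}; column 1 has {B,E,F} → A.
Cell (r3,c6): row 3 has {A,B,C,D,F,G}; column 6 has {B,D,G} → E.
Cell (r4,c5): row 4 has {A,B,E,G}; column 5 has {B,C,D,E,G} → F.
Cell (r4,c6): row 4 has {A,B,E,F,G}; column 6 has {B,D,E,G} → C.
Cell (r4,c7): row 4 has {A,B,C,E,F,G}; column 7 has {A,G} → D.
Cell (r5,c1): row 5 has {B,D,G}; column 1 has {A,B,E,F} → C.
Cell (r5,c3): row 5 has {B,C,D,G}; column 3 has {A,B,C,D,F} → E.
Cell (r5,c7): row 5 has {B,C,D,E,G}; column 7 has {A,D,G} → F.
Cell (r6,c6): row 6 has {A,B,C}; column 6 has {B,C,D,E,G} → F.
Cell (r6,c7): row 6 has {A,B,C,F}; column 7 has {A,D,F,G} → E.
Cell (r7,c2): row 7 has {D,E,F}; column 2 has {A,B,D,E,F,G} → C.
Cell (r7,c3): row 7 has {C,D,E,F}; column 3 has {A,B,C,D,E,F} → G.
Cell (r7,c5): row 7 has {C,D,E,F,G}; column 5 has {B,C,D,E,F,G} → A.
Cell (r7,c7): row 7 has {A,C,D,E,F,G}; column 7 has {A,D,E,F,G} → B.
Cell (r1,c1): row 1 has {A,B,C,E,F,G}; column 1 has {A,B,C,E,F} → D.
Cell (r2,c6): row 2 has {B,D,E,G}; column 6 has {B,C,D,E,F,G} → A.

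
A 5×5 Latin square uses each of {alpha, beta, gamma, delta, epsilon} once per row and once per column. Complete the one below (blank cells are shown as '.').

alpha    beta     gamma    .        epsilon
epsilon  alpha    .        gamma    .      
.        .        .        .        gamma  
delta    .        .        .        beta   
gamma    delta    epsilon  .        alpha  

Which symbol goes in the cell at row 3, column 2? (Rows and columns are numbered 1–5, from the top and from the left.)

epsilon

At row 1, column 4: row 1 has {alpha,beta,gamma,epsilon}; column 4 has {gamma}; that leaves delta.
At row 2, column 5: row 2 has {alpha,gamma,epsilon}; column 5 has {alpha,beta,gamma,epsilon}; that leaves delta.
At row 3, column 1: row 3 has {gamma}; column 1 has {alpha,gamma,delta,epsilon}; that leaves beta.
At row 3, column 2: row 3 has {beta,gamma}; column 2 has {alpha,beta,delta}; that leaves epsilon.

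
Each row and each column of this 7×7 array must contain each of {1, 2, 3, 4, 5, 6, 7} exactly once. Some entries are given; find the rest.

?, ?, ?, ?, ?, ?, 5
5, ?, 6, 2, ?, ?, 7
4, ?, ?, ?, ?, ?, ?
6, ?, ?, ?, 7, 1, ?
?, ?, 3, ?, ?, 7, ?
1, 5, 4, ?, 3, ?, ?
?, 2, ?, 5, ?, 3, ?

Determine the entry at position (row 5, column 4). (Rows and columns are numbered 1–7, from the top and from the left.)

(r2,c6) = 4
(r5,c1) = 2
(r7,c1) = 7
(r7,c3) = 1
(r1,c1) = 3
(r2,c5) = 1
(r2,c2) = 3
(r4,c2) = 4
(r4,c4) = 3
(r4,c7) = 2
(r6,c7) = 6
(r7,c7) = 4
(r4,c3) = 5
(r5,c7) = 1
(r6,c4) = 7
(r6,c6) = 2
(r7,c5) = 6
(r1,c6) = 6
(r3,c6) = 5
(r3,c7) = 3
(r5,c2) = 6
(r5,c4) = 4

4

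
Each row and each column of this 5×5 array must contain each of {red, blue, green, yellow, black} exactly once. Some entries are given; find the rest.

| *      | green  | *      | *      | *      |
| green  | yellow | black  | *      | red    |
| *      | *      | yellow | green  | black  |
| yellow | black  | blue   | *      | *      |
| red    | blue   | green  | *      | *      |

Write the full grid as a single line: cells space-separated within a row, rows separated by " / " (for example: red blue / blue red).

black green red yellow blue / green yellow black blue red / blue red yellow green black / yellow black blue red green / red blue green black yellow

At row 1, column 3: row 1 has {green}; column 3 has {blue,green,yellow,black}; that leaves red.
At row 2, column 4: row 2 has {red,green,yellow,black}; column 4 has {green}; that leaves blue.
At row 3, column 1: row 3 has {green,yellow,black}; column 1 has {red,green,yellow}; that leaves blue.
At row 3, column 2: row 3 has {blue,green,yellow,black}; column 2 has {blue,green,yellow,black}; that leaves red.
At row 4, column 4: row 4 has {blue,yellow,black}; column 4 has {blue,green}; that leaves red.
At row 4, column 5: row 4 has {red,blue,yellow,black}; column 5 has {red,black}; that leaves green.
At row 5, column 5: row 5 has {red,blue,green}; column 5 has {red,green,black}; that leaves yellow.
At row 1, column 1: row 1 has {red,green}; column 1 has {red,blue,green,yellow}; that leaves black.
At row 1, column 4: row 1 has {red,green,black}; column 4 has {red,blue,green}; that leaves yellow.
At row 1, column 5: row 1 has {red,green,yellow,black}; column 5 has {red,green,yellow,black}; that leaves blue.
At row 5, column 4: row 5 has {red,blue,green,yellow}; column 4 has {red,blue,green,yellow}; that leaves black.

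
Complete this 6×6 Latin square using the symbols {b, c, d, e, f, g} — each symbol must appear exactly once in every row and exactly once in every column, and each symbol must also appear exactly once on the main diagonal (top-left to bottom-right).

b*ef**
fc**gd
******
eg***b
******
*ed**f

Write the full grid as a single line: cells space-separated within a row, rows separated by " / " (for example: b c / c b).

(r1,c2) = d
(r1,c5) = c
(r1,c6) = g
(r2,c3) = b
(r2,c4) = e
(r3,c3) = g
(r4,c4) = d
(r4,c5) = f
(r5,c5) = e
(r5,c6) = c
(r6,c5) = b
(r3,c5) = d
(r3,c6) = e
(r4,c3) = c
(r5,c3) = f
(r3,c1) = c
(r3,c4) = b
(r5,c2) = b
(r5,c4) = g
(r6,c1) = g
(r6,c4) = c
(r3,c2) = f
(r5,c1) = d

b d e f c g / f c b e g d / c f g b d e / e g c d f b / d b f g e c / g e d c b f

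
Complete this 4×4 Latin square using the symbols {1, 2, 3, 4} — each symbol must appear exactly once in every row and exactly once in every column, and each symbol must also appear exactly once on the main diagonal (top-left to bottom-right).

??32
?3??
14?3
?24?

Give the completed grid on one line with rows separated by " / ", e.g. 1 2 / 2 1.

row 1 has {2,3}; column 1 has {1}; the diagonal has {3} — only 4 is left for (r1,c1).
row 1 has {2,3,4}; column 2 has {2,3,4} — only 1 is left for (r1,c2).
row 2 has {3}; column 1 has {1,4} — only 2 is left for (r2,c1).
row 2 has {2,3}; column 3 has {3,4} — only 1 is left for (r2,c3).
row 2 has {1,2,3}; column 4 has {2,3} — only 4 is left for (r2,c4).
row 3 has {1,3,4}; column 3 has {1,3,4}; the diagonal has {3,4} — only 2 is left for (r3,c3).
row 4 has {2,4}; column 1 has {1,2,4} — only 3 is left for (r4,c1).
row 4 has {2,3,4}; column 4 has {2,3,4}; the diagonal has {2,3,4} — only 1 is left for (r4,c4).

4 1 3 2 / 2 3 1 4 / 1 4 2 3 / 3 2 4 1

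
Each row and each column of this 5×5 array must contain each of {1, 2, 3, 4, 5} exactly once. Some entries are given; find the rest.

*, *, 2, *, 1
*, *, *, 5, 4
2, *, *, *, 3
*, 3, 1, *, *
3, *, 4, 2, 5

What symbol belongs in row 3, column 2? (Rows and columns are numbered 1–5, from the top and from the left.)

(r2,c1): row 2 has {4,5}; column 1 has {2,3}, so it must be 1.
(r2,c2): row 2 has {1,4,5}; column 2 has {3}, so it must be 2.
(r2,c3): row 2 has {1,2,4,5}; column 3 has {1,2,4}, so it must be 3.
(r3,c3): row 3 has {2,3}; column 3 has {1,2,3,4}, so it must be 5.
(r4,c4): row 4 has {1,3}; column 4 has {2,5}, so it must be 4.
(r4,c5): row 4 has {1,3,4}; column 5 has {1,3,4,5}, so it must be 2.
(r5,c2): row 5 has {2,3,4,5}; column 2 has {2,3}, so it must be 1.
(r1,c4): row 1 has {1,2}; column 4 has {2,4,5}, so it must be 3.
(r3,c2): row 3 has {2,3,5}; column 2 has {1,2,3}, so it must be 4.

4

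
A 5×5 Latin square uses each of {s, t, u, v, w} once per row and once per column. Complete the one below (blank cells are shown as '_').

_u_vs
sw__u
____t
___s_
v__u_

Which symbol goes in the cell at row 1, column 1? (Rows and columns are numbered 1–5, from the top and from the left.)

Cell (r2,c4): row 2 has {s,u,w}; column 4 has {s,u,v} → t.
Cell (r3,c4): row 3 has {t}; column 4 has {s,t,u,v} → w.
Cell (r5,c5): row 5 has {u,v}; column 5 has {s,t,u} → w.
Cell (r2,c3): row 2 has {s,t,u,w}; column 3 is empty so far → v.
Cell (r3,c1): row 3 has {t,w}; column 1 has {s,v} → u.
Cell (r3,c3): row 3 has {t,u,w}; column 3 has {v} → s.
Cell (r4,c5): row 4 has {s}; column 5 has {s,t,u,w} → v.
Cell (r5,c3): row 5 has {u,v,w}; column 3 has {s,v} → t.
Cell (r1,c3): row 1 has {s,u,v}; column 3 has {s,t,v} → w.
Cell (r3,c2): row 3 has {s,t,u,w}; column 2 has {u,w} → v.
Cell (r4,c2): row 4 has {s,v}; column 2 has {u,v,w} → t.
Cell (r4,c3): row 4 has {s,t,v}; column 3 has {s,t,v,w} → u.
Cell (r5,c2): row 5 has {t,u,v,w}; column 2 has {t,u,v,w} → s.
Cell (r1,c1): row 1 has {s,u,v,w}; column 1 has {s,u,v} → t.

t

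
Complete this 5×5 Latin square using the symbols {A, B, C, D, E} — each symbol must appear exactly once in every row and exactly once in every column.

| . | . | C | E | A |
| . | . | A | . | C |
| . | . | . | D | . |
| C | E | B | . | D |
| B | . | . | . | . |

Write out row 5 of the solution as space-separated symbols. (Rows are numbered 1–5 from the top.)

B A D C E

(r1,c1) = D
(r1,c2) = B
(r2,c1) = E
(r2,c2) = D
(r2,c4) = B
(r3,c1) = A
(r3,c2) = C
(r3,c3) = E
(r3,c5) = B
(r4,c4) = A
(r5,c2) = A
(r5,c3) = D
(r5,c4) = C
(r5,c5) = E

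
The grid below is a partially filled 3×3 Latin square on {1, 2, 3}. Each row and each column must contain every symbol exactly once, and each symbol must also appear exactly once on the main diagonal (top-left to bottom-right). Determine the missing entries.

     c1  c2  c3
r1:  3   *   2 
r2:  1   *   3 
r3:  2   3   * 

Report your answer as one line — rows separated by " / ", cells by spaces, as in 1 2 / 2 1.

3 1 2 / 1 2 3 / 2 3 1

(r1,c2) = 1
(r2,c2) = 2
(r3,c3) = 1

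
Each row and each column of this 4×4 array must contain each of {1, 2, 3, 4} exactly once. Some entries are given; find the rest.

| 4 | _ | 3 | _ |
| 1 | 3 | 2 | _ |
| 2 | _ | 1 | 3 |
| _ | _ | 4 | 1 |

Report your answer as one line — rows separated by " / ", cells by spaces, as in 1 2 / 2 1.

4 1 3 2 / 1 3 2 4 / 2 4 1 3 / 3 2 4 1

Cell (r1,c4): row 1 has {3,4}; column 4 has {1,3} → 2.
Cell (r2,c4): row 2 has {1,2,3}; column 4 has {1,2,3} → 4.
Cell (r3,c2): row 3 has {1,2,3}; column 2 has {3} → 4.
Cell (r4,c1): row 4 has {1,4}; column 1 has {1,2,4} → 3.
Cell (r4,c2): row 4 has {1,3,4}; column 2 has {3,4} → 2.
Cell (r1,c2): row 1 has {2,3,4}; column 2 has {2,3,4} → 1.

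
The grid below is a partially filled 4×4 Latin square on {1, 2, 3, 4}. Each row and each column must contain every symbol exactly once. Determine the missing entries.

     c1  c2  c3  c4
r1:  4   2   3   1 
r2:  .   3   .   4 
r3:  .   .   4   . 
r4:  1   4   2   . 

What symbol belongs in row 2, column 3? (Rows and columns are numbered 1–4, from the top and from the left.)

Cell (r2,c1): row 2 has {3,4}; column 1 has {1,4} → 2.
Cell (r2,c3): row 2 has {2,3,4}; column 3 has {2,3,4} → 1.

1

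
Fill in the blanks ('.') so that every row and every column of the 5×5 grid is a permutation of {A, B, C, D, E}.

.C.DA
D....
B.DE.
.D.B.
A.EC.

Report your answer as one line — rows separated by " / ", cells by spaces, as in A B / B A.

E C B D A / D E C A B / B A D E C / C D A B E / A B E C D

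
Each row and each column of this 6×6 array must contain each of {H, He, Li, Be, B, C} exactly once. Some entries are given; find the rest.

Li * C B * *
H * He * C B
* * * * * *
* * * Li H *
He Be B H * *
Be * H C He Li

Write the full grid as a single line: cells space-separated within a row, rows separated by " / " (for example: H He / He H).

Li He C B Be H / H Li He Be C B / C H Li He B Be / B C Be Li H He / He Be B H Li C / Be B H C He Li

row 1 has {Li,B,C}; column 5 has {H,He,C} — only Be is left for (r1,c5).
row 2 has {H,He,B,C}; column 2 has {Be} — only Li is left for (r2,c2).
row 2 has {H,He,Li,B,C}; column 4 has {H,Li,B,C} — only Be is left for (r2,c4).
row 3 is empty so far; column 4 has {H,Li,Be,B,C} — only He is left for (r3,c4).
row 4 has {H,Li}; column 3 has {H,He,B,C} — only Be is left for (r4,c3).
row 5 has {H,He,Be,B}; column 5 has {H,He,Be,C} — only Li is left for (r5,c5).
row 5 has {H,He,Li,Be,B}; column 6 has {Li,B} — only C is left for (r5,c6).
row 6 has {H,He,Li,Be,C}; column 2 has {Li,Be} — only B is left for (r6,c2).
row 3 has {He}; column 3 has {H,He,Be,B,C} — only Li is left for (r3,c3).
row 3 has {He,Li}; column 5 has {H,He,Li,Be,C} — only B is left for (r3,c5).
row 4 has {H,Li,Be}; column 6 has {Li,B,C} — only He is left for (r4,c6).
row 1 has {Li,Be,B,C}; column 6 has {He,Li,B,C} — only H is left for (r1,c6).
row 3 has {He,Li,B}; column 1 has {H,He,Li,Be} — only C is left for (r3,c1).
row 3 has {He,Li,B,C}; column 2 has {Li,Be,B} — only H is left for (r3,c2).
row 3 has {H,He,Li,B,C}; column 6 has {H,He,Li,B,C} — only Be is left for (r3,c6).
row 4 has {H,He,Li,Be}; column 1 has {H,He,Li,Be,C} — only B is left for (r4,c1).
row 4 has {H,He,Li,Be,B}; column 2 has {H,Li,Be,B} — only C is left for (r4,c2).
row 1 has {H,Li,Be,B,C}; column 2 has {H,Li,Be,B,C} — only He is left for (r1,c2).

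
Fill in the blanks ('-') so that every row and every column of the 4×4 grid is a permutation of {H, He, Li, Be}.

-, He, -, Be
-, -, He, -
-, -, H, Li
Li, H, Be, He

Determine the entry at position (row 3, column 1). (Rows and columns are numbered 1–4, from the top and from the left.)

He

At row 1, column 1: row 1 has {He,Be}; column 1 has {Li}; that leaves H.
At row 1, column 3: row 1 has {H,He,Be}; column 3 has {H,He,Be}; that leaves Li.
At row 2, column 1: row 2 has {He}; column 1 has {H,Li}; that leaves Be.
At row 2, column 2: row 2 has {He,Be}; column 2 has {H,He}; that leaves Li.
At row 2, column 4: row 2 has {He,Li,Be}; column 4 has {He,Li,Be}; that leaves H.
At row 3, column 1: row 3 has {H,Li}; column 1 has {H,Li,Be}; that leaves He.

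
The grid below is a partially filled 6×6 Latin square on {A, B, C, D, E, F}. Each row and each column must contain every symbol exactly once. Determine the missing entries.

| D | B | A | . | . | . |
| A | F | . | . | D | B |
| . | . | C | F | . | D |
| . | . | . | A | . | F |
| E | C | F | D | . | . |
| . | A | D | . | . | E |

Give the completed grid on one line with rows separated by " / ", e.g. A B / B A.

D B A E F C / A F E C D B / B E C F A D / C D B A E F / E C F D B A / F A D B C E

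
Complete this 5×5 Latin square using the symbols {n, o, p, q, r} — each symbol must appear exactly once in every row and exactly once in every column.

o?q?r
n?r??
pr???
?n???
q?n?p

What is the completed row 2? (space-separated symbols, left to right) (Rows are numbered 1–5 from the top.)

(r1,c2) = p
(r1,c4) = n
(r3,c3) = o
(r3,c4) = q
(r3,c5) = n
(r4,c1) = r
(r4,c3) = p
(r4,c4) = o
(r4,c5) = q
(r5,c2) = o
(r5,c4) = r
(r2,c2) = q
(r2,c4) = p
(r2,c5) = o

n q r p o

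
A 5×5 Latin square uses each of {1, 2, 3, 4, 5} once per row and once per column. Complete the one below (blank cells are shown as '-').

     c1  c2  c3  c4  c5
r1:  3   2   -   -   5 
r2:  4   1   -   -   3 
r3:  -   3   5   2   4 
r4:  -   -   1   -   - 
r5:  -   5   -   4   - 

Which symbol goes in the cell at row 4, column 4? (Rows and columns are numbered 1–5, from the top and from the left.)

3

(r1,c3) = 4
(r1,c4) = 1
(r2,c3) = 2
(r2,c4) = 5
(r3,c1) = 1
(r4,c2) = 4
(r4,c4) = 3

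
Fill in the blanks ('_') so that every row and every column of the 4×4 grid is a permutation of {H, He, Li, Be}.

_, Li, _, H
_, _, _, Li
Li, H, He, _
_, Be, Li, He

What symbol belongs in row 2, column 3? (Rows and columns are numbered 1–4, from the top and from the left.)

H

(r1,c3) = Be
(r2,c2) = He
(r2,c3) = H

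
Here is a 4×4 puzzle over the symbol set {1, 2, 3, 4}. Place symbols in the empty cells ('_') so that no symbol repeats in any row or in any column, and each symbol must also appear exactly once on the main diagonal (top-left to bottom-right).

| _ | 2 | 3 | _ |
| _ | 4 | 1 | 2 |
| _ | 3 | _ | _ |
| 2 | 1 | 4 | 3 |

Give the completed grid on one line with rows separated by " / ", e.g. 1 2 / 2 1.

1 2 3 4 / 3 4 1 2 / 4 3 2 1 / 2 1 4 3

(r1,c1) = 1
(r1,c4) = 4
(r2,c1) = 3
(r3,c1) = 4
(r3,c3) = 2
(r3,c4) = 1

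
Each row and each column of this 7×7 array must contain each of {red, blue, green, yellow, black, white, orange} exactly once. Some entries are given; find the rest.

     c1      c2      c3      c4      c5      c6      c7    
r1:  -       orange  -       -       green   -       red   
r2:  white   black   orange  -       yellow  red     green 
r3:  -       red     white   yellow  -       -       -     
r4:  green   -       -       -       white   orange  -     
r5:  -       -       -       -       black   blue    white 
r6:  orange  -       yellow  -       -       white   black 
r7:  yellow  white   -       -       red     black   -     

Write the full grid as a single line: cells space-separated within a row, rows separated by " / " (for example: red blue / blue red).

At row 1, column 6: row 1 has {red,green,orange}; column 6 has {red,blue,black,white,orange}; that leaves yellow.
At row 2, column 4: row 2 has {red,green,yellow,black,white,orange}; column 4 has {yellow}; that leaves blue.
At row 3, column 6: row 3 has {red,yellow,white}; column 6 has {red,blue,yellow,black,white,orange}; that leaves green.
At row 5, column 1: row 5 has {blue,black,white}; column 1 has {green,yellow,white,orange}; that leaves red.
At row 5, column 3: row 5 has {red,blue,black,white}; column 3 has {yellow,white,orange}; that leaves green.
At row 5, column 4: row 5 has {red,blue,green,black,white}; column 4 has {blue,yellow}; that leaves orange.
At row 6, column 5: row 6 has {yellow,black,white,orange}; column 5 has {red,green,yellow,black,white}; that leaves blue.
At row 7, column 3: row 7 has {red,yellow,black,white}; column 3 has {green,yellow,white,orange}; that leaves blue.
At row 7, column 4: row 7 has {red,blue,yellow,black,white}; column 4 has {blue,yellow,orange}; that leaves green.
At row 7, column 7: row 7 has {red,blue,green,yellow,black,white}; column 7 has {red,green,black,white}; that leaves orange.
At row 1, column 3: row 1 has {red,green,yellow,orange}; column 3 has {blue,green,yellow,white,orange}; that leaves black.
At row 1, column 4: row 1 has {red,green,yellow,black,orange}; column 4 has {blue,green,yellow,orange}; that leaves white.
At row 3, column 5: row 3 has {red,green,yellow,white}; column 5 has {red,blue,green,yellow,black,white}; that leaves orange.
At row 3, column 7: row 3 has {red,green,yellow,white,orange}; column 7 has {red,green,black,white,orange}; that leaves blue.
At row 4, column 3: row 4 has {green,white,orange}; column 3 has {blue,green,yellow,black,white,orange}; that leaves red.
At row 4, column 4: row 4 has {red,green,white,orange}; column 4 has {blue,green,yellow,white,orange}; that leaves black.
At row 4, column 7: row 4 has {red,green,black,white,orange}; column 7 has {red,blue,green,black,white,orange}; that leaves yellow.
At row 5, column 2: row 5 has {red,blue,green,black,white,orange}; column 2 has {red,black,white,orange}; that leaves yellow.
At row 6, column 2: row 6 has {blue,yellow,black,white,orange}; column 2 has {red,yellow,black,white,orange}; that leaves green.
At row 6, column 4: row 6 has {blue,green,yellow,black,white,orange}; column 4 has {blue,green,yellow,black,white,orange}; that leaves red.
At row 1, column 1: row 1 has {red,green,yellow,black,white,orange}; column 1 has {red,green,yellow,white,orange}; that leaves blue.
At row 3, column 1: row 3 has {red,blue,green,yellow,white,orange}; column 1 has {red,blue,green,yellow,white,orange}; that leaves black.
At row 4, column 2: row 4 has {red,green,yellow,black,white,orange}; column 2 has {red,green,yellow,black,white,orange}; that leaves blue.

blue orange black white green yellow red / white black orange blue yellow red green / black red white yellow orange green blue / green blue red black white orange yellow / red yellow green orange black blue white / orange green yellow red blue white black / yellow white blue green red black orange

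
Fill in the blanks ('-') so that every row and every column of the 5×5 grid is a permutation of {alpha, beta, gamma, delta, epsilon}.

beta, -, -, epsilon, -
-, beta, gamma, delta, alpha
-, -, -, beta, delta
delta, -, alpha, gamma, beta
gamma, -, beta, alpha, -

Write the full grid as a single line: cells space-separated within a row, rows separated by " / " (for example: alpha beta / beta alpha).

beta alpha delta epsilon gamma / epsilon beta gamma delta alpha / alpha gamma epsilon beta delta / delta epsilon alpha gamma beta / gamma delta beta alpha epsilon

(r1,c3) = delta
(r1,c5) = gamma
(r2,c1) = epsilon
(r3,c1) = alpha
(r3,c3) = epsilon
(r4,c2) = epsilon
(r5,c2) = delta
(r5,c5) = epsilon
(r1,c2) = alpha
(r3,c2) = gamma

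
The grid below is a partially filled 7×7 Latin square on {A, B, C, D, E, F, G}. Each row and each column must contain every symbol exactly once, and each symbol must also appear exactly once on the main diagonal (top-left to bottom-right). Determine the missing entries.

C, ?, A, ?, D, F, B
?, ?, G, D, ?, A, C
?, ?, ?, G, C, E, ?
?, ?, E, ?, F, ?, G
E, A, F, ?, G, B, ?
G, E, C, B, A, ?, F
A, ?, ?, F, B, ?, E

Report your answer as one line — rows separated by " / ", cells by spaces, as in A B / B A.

C G A E D F B / B F G D E A C / F D B G C E A / D B E A F C G / E A F C G B D / G E C B A D F / A C D F B G E

(r1,c2) = G
(r1,c4) = E
(r2,c5) = E
(r4,c4) = A
(r5,c4) = C
(r5,c7) = D
(r6,c6) = D
(r7,c3) = D
(r3,c3) = B
(r3,c7) = A
(r4,c6) = C
(r7,c2) = C
(r7,c6) = G
(r2,c2) = F
(r3,c2) = D
(r4,c2) = B
(r2,c1) = B
(r3,c1) = F
(r4,c1) = D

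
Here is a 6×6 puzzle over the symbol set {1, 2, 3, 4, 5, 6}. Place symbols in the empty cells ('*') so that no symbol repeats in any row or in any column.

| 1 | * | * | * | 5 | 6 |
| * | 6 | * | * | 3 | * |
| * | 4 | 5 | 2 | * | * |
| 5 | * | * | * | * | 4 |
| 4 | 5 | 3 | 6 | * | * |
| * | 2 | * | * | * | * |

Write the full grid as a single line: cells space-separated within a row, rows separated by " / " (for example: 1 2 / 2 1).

Cell (r1,c2): row 1 has {1,5,6}; column 2 has {2,4,5,6} → 3.
Cell (r1,c4): row 1 has {1,3,5,6}; column 4 has {2,6} → 4.
Cell (r2,c1): row 2 has {3,6}; column 1 has {1,4,5} → 2.
Cell (r4,c2): row 4 has {4,5}; column 2 has {2,3,4,5,6} → 1.
Cell (r4,c4): row 4 has {1,4,5}; column 4 has {2,4,6} → 3.
Cell (r1,c3): row 1 has {1,3,4,5,6}; column 3 has {3,5} → 2.
Cell (r4,c3): row 4 has {1,3,4,5}; column 3 has {2,3,5} → 6.
Cell (r4,c5): row 4 has {1,3,4,5,6}; column 5 has {3,5} → 2.
Cell (r5,c5): row 5 has {3,4,5,6}; column 5 has {2,3,5} → 1.
Cell (r5,c6): row 5 has {1,3,4,5,6}; column 6 has {4,6} → 2.
Cell (r3,c5): row 3 has {2,4,5}; column 5 has {1,2,3,5} → 6.
Cell (r6,c5): row 6 has {2}; column 5 has {1,2,3,5,6} → 4.
Cell (r3,c1): row 3 has {2,4,5,6}; column 1 has {1,2,4,5} → 3.
Cell (r3,c6): row 3 has {2,3,4,5,6}; column 6 has {2,4,6} → 1.
Cell (r6,c1): row 6 has {2,4}; column 1 has {1,2,3,4,5} → 6.
Cell (r6,c3): row 6 has {2,4,6}; column 3 has {2,3,5,6} → 1.
Cell (r6,c4): row 6 has {1,2,4,6}; column 4 has {2,3,4,6} → 5.
Cell (r6,c6): row 6 has {1,2,4,5,6}; column 6 has {1,2,4,6} → 3.
Cell (r2,c3): row 2 has {2,3,6}; column 3 has {1,2,3,5,6} → 4.
Cell (r2,c4): row 2 has {2,3,4,6}; column 4 has {2,3,4,5,6} → 1.
Cell (r2,c6): row 2 has {1,2,3,4,6}; column 6 has {1,2,3,4,6} → 5.

1 3 2 4 5 6 / 2 6 4 1 3 5 / 3 4 5 2 6 1 / 5 1 6 3 2 4 / 4 5 3 6 1 2 / 6 2 1 5 4 3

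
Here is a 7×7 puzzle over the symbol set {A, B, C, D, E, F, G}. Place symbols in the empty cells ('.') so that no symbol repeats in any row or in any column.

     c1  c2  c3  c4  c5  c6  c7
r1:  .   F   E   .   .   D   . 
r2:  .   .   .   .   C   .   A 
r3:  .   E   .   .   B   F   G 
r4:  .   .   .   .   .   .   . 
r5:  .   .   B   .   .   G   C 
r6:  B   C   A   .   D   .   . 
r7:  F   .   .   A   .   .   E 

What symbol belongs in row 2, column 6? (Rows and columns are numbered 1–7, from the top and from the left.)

B

(r1,c7) = B
(r6,c6) = E
(r6,c7) = F
(r7,c5) = G
(r1,c5) = A
(r2,c6) = B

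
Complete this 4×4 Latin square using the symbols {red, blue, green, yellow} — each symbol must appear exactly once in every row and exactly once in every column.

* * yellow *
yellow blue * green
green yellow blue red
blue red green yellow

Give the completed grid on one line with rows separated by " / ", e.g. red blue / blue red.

red green yellow blue / yellow blue red green / green yellow blue red / blue red green yellow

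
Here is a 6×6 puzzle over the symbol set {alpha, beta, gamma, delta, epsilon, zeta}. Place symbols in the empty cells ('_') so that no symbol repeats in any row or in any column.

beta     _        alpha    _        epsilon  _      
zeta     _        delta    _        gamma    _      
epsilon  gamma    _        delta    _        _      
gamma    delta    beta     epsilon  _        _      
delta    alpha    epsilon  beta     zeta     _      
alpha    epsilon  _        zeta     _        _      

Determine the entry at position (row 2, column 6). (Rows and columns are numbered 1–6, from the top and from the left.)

epsilon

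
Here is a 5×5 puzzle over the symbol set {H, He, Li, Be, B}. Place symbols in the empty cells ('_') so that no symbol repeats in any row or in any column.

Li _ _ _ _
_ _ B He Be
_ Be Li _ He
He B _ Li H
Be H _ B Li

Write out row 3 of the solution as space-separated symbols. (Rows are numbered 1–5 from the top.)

B Be Li H He

(r1,c2) = He
(r1,c5) = B
(r2,c1) = H
(r2,c2) = Li
(r3,c1) = B
(r3,c4) = H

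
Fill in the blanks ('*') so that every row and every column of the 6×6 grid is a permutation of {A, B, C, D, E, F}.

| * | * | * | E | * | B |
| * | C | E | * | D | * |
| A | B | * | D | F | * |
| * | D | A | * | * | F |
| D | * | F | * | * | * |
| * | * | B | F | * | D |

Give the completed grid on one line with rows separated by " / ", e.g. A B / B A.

C F D E A B / F C E B D A / A B C D F E / B D A C E F / D E F A B C / E A B F C D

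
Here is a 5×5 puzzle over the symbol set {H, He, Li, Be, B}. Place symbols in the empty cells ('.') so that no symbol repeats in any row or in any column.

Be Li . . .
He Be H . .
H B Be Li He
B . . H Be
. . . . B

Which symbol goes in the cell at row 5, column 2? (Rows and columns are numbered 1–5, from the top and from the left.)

H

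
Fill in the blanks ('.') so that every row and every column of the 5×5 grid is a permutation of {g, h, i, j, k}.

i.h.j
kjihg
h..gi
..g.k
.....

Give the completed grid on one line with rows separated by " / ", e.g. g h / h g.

i g h k j / k j i h g / h k j g i / j h g i k / g i k j h

(r1,c4) = k
(r3,c2) = k
(r3,c3) = j
(r4,c1) = j
(r4,c4) = i
(r5,c1) = g
(r5,c3) = k
(r5,c4) = j
(r5,c5) = h
(r1,c2) = g
(r4,c2) = h
(r5,c2) = i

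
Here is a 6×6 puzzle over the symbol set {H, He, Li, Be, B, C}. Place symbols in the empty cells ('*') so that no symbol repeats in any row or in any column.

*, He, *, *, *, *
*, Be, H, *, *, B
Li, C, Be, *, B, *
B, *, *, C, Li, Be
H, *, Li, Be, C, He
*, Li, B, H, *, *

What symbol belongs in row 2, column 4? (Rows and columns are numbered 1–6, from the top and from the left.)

(r1,c3) = C
(r2,c5) = He
(r3,c4) = He
(r3,c6) = H
(r4,c2) = H
(r4,c3) = He
(r5,c2) = B
(r6,c5) = Be
(r6,c6) = C
(r1,c1) = Be
(r1,c5) = H
(r1,c6) = Li
(r2,c1) = C
(r2,c4) = Li

Li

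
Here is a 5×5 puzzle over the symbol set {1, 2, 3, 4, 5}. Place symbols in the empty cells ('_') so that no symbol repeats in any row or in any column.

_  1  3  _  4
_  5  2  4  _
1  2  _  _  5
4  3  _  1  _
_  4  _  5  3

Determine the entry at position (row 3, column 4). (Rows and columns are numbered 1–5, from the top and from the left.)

3

(r1,c4) = 2
(r2,c1) = 3
(r2,c5) = 1
(r3,c3) = 4
(r3,c4) = 3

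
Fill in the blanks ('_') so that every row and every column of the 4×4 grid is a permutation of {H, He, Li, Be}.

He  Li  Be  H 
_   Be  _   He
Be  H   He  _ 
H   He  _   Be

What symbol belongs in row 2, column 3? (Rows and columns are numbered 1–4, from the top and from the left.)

H

(r2,c1): row 2 has {He,Be}; column 1 has {H,He,Be}, so it must be Li.
(r2,c3): row 2 has {He,Li,Be}; column 3 has {He,Be}, so it must be H.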